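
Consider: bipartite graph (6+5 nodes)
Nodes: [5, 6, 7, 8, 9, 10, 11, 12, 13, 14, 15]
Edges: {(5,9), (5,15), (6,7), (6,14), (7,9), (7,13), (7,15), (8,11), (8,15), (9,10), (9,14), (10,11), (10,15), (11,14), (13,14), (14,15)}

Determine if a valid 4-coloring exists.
A valid 4-coloring: color 1: [5, 7, 8, 10, 12, 14]; color 2: [6, 9, 11, 13, 15].
(χ(G) = 2 ≤ 4.)

Yes, G is 4-colorable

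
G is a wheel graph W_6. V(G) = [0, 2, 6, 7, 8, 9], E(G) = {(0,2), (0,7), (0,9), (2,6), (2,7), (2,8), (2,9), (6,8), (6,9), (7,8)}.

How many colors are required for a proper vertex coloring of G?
Clique number ω(G) = 3 (lower bound: χ ≥ ω).
Odd cycle [6, 9, 0, 7, 8] needs 3 colors (χ ≥ 3).
Vertex 2 is adjacent to every vertex of [0, 6, 7, 8, 9], which already need 3 colors among themselves, so 2 needs a new color (χ ≥ 4).
The coloring below uses 4 colors, so χ(G) = 4.
A valid 4-coloring: color 1: [2]; color 2: [6, 7]; color 3: [8, 9]; color 4: [0].

χ(G) = 4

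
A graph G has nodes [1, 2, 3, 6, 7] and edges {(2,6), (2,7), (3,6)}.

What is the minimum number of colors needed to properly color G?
Clique number ω(G) = 2 (lower bound: χ ≥ ω).
The graph is bipartite (no odd cycle), so 2 colors suffice: χ(G) = 2.
A valid 2-coloring: color 1: [1, 2, 3]; color 2: [6, 7].

χ(G) = 2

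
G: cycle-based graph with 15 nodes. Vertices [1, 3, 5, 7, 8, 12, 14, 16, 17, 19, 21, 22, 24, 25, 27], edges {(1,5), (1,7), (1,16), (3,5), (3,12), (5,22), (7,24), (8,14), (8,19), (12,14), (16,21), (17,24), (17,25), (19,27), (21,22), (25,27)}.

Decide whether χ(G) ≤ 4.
A valid 4-coloring: color 1: [5, 7, 8, 12, 17, 21, 27]; color 2: [1, 3, 14, 19, 22, 24, 25]; color 3: [16].
(χ(G) = 3 ≤ 4.)

Yes, G is 4-colorable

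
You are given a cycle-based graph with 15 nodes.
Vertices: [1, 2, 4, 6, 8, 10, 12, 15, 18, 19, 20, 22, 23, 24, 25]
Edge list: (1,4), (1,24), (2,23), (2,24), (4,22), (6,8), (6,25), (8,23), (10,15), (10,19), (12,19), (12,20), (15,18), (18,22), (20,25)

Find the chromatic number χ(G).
χ(G) = 3

Clique number ω(G) = 2 (lower bound: χ ≥ ω).
Odd cycle [12, 20, 25, 6, 8, 23, 2, 24, 1, 4, 22, 18, 15, 10, 19] needs 3 colors (χ ≥ 3).
The coloring below uses 3 colors, so χ(G) = 3.
A valid 3-coloring: color 1: [1, 2, 8, 10, 12, 22, 25]; color 2: [4, 6, 18, 19, 20, 23, 24]; color 3: [15].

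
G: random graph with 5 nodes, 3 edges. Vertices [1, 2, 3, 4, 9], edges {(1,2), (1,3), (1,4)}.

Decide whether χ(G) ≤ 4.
A valid 4-coloring: color 1: [1, 9]; color 2: [2, 3, 4].
(χ(G) = 2 ≤ 4.)

Yes, G is 4-colorable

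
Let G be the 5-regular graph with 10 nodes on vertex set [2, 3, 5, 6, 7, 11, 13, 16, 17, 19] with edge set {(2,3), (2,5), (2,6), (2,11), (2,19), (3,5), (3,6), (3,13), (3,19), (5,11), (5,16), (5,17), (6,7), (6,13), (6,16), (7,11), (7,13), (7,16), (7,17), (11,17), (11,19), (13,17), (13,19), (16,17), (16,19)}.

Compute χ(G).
Clique number ω(G) = 3 (lower bound: χ ≥ ω).
Suppose a proper 3-coloring c exists. The clique [2, 3, 5] takes 3 distinct colors; by symmetry let c(2) = 1, c(3) = 2, c(5) = 3.
- Vertex 6: neighbors [2, 3] already have colors [1, 2] ⇒ c(6) = 3.
- Vertex 11: neighbors [2, 5] already have colors [1, 3] ⇒ c(11) = 2.
- Vertex 7: neighbors [11, 6] already have colors [2, 3] ⇒ c(7) = 1.
- Vertex 13: neighbors [7, 3, 6] already have colors [1, 2, 3] — all 3 colors blocked. Contradiction.
The forced assignments end in a contradiction, so G has no proper 3-coloring (χ ≥ 4).
The coloring below uses 4 colors, so χ(G) = 4.
A valid 4-coloring: color 1: [5, 13]; color 2: [2, 7]; color 3: [3, 11, 16]; color 4: [6, 17, 19].

χ(G) = 4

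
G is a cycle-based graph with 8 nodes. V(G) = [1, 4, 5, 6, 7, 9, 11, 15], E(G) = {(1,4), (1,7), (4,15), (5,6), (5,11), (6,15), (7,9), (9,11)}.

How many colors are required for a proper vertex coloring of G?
Clique number ω(G) = 2 (lower bound: χ ≥ ω).
The graph is bipartite (no odd cycle), so 2 colors suffice: χ(G) = 2.
A valid 2-coloring: color 1: [1, 5, 9, 15]; color 2: [4, 6, 7, 11].

χ(G) = 2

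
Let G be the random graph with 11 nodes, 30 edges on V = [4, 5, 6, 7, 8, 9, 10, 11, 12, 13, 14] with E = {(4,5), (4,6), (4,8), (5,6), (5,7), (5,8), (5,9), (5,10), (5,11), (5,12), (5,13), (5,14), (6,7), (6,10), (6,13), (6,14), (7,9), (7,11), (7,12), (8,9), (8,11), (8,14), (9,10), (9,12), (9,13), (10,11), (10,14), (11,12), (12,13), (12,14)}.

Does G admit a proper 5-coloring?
Yes, G is 5-colorable

A valid 5-coloring: color 1: [5]; color 2: [6, 9, 11]; color 3: [8, 10, 12]; color 4: [4, 7, 13, 14].
(χ(G) = 4 ≤ 5.)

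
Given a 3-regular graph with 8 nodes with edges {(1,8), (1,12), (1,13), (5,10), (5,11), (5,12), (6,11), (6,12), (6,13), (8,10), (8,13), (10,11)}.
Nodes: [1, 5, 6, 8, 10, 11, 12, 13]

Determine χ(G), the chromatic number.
χ(G) = 3

Clique number ω(G) = 3 (lower bound: χ ≥ ω).
The clique on [1, 8, 13] has size 3, forcing χ ≥ 3, and the coloring below uses 3 colors, so χ(G) = 3.
A valid 3-coloring: color 1: [8, 11, 12]; color 2: [1, 6, 10]; color 3: [5, 13].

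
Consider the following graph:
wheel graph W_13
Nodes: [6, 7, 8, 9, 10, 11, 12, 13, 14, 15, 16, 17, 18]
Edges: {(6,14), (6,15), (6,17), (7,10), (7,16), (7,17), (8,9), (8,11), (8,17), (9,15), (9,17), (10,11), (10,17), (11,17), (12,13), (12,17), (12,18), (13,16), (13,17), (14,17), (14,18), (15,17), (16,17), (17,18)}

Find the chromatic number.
Clique number ω(G) = 3 (lower bound: χ ≥ ω).
The clique on [6, 14, 17] has size 3, forcing χ ≥ 3, and the coloring below uses 3 colors, so χ(G) = 3.
A valid 3-coloring: color 1: [17]; color 2: [6, 7, 9, 11, 13, 18]; color 3: [8, 10, 12, 14, 15, 16].

χ(G) = 3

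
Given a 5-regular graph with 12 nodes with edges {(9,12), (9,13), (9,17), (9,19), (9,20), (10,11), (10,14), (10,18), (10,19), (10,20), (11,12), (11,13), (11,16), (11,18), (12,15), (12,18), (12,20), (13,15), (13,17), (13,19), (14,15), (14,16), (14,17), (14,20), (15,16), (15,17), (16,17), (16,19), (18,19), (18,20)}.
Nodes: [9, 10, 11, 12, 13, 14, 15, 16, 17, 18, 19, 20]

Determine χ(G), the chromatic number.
χ(G) = 4

Clique number ω(G) = 4 (lower bound: χ ≥ ω).
The clique on [14, 15, 16, 17] has size 4, forcing χ ≥ 4, and the coloring below uses 4 colors, so χ(G) = 4.
A valid 4-coloring: color 1: [10, 12, 13, 16]; color 2: [11, 17, 19, 20]; color 3: [9, 14, 18]; color 4: [15].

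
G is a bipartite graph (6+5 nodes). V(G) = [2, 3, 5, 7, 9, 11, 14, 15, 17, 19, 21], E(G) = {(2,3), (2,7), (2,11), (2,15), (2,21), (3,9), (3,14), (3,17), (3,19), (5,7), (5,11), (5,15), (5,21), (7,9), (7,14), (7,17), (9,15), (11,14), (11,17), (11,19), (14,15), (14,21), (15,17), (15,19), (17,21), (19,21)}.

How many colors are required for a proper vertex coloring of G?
χ(G) = 2

Clique number ω(G) = 2 (lower bound: χ ≥ ω).
The graph is bipartite (no odd cycle), so 2 colors suffice: χ(G) = 2.
A valid 2-coloring: color 1: [3, 7, 11, 15, 21]; color 2: [2, 5, 9, 14, 17, 19].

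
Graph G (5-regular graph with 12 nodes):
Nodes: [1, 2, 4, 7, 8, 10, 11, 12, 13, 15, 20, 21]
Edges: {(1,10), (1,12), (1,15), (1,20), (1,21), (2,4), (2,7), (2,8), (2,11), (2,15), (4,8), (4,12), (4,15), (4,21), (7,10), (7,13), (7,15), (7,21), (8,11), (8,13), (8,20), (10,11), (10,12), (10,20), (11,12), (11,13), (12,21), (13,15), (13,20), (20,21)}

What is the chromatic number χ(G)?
χ(G) = 4

Clique number ω(G) = 3 (lower bound: χ ≥ ω).
Suppose a proper 3-coloring c exists. The clique [1, 10, 12] takes 3 distinct colors; by symmetry let c(1) = 1, c(10) = 2, c(12) = 3.
- Vertex 11: neighbors [10, 12] already have colors [2, 3] ⇒ c(11) = 1.
- Vertex 20: neighbors [1, 10] already have colors [1, 2] ⇒ c(20) = 3.
- Vertex 8: neighbors [11, 20] already have colors [1, 3] ⇒ c(8) = 2.
- Vertex 13: neighbors [11, 8, 20] already have colors [1, 2, 3] — all 3 colors blocked. Contradiction.
The forced assignments end in a contradiction, so G has no proper 3-coloring (χ ≥ 4).
The coloring below uses 4 colors, so χ(G) = 4.
A valid 4-coloring: color 1: [8, 12, 15]; color 2: [4, 7, 11, 20]; color 3: [1, 2, 13]; color 4: [10, 21].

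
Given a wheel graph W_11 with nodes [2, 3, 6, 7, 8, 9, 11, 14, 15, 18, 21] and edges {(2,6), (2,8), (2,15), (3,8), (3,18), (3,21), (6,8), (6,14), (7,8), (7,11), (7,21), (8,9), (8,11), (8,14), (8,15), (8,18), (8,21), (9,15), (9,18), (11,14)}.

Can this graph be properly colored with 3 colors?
A valid 3-coloring: color 1: [8]; color 2: [2, 3, 7, 9, 14]; color 3: [6, 11, 15, 18, 21].
(χ(G) = 3 ≤ 3.)

Yes, G is 3-colorable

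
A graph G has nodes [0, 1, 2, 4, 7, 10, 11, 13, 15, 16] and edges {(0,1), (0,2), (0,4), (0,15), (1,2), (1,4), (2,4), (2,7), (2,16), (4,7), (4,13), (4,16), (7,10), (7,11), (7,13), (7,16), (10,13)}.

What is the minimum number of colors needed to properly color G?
χ(G) = 4

Clique number ω(G) = 4 (lower bound: χ ≥ ω).
The clique on [0, 1, 2, 4] has size 4, forcing χ ≥ 4, and the coloring below uses 4 colors, so χ(G) = 4.
A valid 4-coloring: color 1: [4, 10, 11, 15]; color 2: [0, 7]; color 3: [2, 13]; color 4: [1, 16].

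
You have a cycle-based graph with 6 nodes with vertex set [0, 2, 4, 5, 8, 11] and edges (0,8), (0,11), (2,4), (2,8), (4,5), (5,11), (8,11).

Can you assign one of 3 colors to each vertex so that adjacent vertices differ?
A valid 3-coloring: color 1: [2, 11]; color 2: [4, 8]; color 3: [0, 5].
(χ(G) = 3 ≤ 3.)

Yes, G is 3-colorable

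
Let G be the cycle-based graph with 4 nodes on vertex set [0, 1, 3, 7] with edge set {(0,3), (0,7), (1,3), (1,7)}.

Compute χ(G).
χ(G) = 2

Clique number ω(G) = 2 (lower bound: χ ≥ ω).
The graph is bipartite (no odd cycle), so 2 colors suffice: χ(G) = 2.
A valid 2-coloring: color 1: [0, 1]; color 2: [3, 7].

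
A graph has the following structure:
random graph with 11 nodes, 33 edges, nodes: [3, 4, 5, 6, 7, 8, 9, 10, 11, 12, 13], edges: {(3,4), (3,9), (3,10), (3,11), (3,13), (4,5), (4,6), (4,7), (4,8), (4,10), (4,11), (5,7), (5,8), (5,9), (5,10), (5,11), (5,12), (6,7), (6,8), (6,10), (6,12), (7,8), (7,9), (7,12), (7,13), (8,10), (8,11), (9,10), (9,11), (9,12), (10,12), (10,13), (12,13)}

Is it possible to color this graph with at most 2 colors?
The clique on vertices [5, 9, 10, 12] has size 4 > 2, so it alone needs 4 colors.

No, G is not 2-colorable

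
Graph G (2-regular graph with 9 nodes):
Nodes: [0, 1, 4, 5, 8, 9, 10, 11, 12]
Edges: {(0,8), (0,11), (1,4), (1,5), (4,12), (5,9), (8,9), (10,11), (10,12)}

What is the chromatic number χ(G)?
Clique number ω(G) = 2 (lower bound: χ ≥ ω).
Odd cycle [12, 4, 1, 5, 9, 8, 0, 11, 10] needs 3 colors (χ ≥ 3).
The coloring below uses 3 colors, so χ(G) = 3.
A valid 3-coloring: color 1: [1, 8, 11, 12]; color 2: [0, 4, 9, 10]; color 3: [5].

χ(G) = 3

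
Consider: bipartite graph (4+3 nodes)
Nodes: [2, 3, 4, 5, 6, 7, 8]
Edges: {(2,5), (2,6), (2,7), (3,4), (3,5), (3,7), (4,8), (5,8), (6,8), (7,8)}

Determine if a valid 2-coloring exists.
Yes, G is 2-colorable

A valid 2-coloring: color 1: [2, 3, 8]; color 2: [4, 5, 6, 7].
(χ(G) = 2 ≤ 2.)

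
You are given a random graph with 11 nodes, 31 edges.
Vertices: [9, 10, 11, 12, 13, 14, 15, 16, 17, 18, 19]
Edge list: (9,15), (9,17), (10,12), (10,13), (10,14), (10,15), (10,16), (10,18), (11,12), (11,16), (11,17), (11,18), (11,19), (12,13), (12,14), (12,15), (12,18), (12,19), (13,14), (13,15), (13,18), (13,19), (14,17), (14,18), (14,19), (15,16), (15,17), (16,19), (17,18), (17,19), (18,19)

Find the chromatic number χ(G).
χ(G) = 5

Clique number ω(G) = 5 (lower bound: χ ≥ ω).
The clique on [10, 12, 13, 14, 18] has size 5, forcing χ ≥ 5, and the coloring below uses 5 colors, so χ(G) = 5.
A valid 5-coloring: color 1: [15, 18]; color 2: [12, 16, 17]; color 3: [9, 10, 19]; color 4: [11, 13]; color 5: [14].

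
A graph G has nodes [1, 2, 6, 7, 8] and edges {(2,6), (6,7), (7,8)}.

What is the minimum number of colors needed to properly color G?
χ(G) = 2

Clique number ω(G) = 2 (lower bound: χ ≥ ω).
The graph is bipartite (no odd cycle), so 2 colors suffice: χ(G) = 2.
A valid 2-coloring: color 1: [1, 6, 8]; color 2: [2, 7].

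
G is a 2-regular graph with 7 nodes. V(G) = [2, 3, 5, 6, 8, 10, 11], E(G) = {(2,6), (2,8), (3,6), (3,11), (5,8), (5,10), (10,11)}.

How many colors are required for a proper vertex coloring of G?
Clique number ω(G) = 2 (lower bound: χ ≥ ω).
Odd cycle [3, 6, 2, 8, 5, 10, 11] needs 3 colors (χ ≥ 3).
The coloring below uses 3 colors, so χ(G) = 3.
A valid 3-coloring: color 1: [2, 3, 10]; color 2: [6, 8, 11]; color 3: [5].

χ(G) = 3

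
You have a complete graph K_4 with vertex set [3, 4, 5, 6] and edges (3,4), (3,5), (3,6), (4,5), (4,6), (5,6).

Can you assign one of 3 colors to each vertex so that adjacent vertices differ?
No, G is not 3-colorable

The clique on vertices [3, 4, 5, 6] has size 4 > 3, so it alone needs 4 colors.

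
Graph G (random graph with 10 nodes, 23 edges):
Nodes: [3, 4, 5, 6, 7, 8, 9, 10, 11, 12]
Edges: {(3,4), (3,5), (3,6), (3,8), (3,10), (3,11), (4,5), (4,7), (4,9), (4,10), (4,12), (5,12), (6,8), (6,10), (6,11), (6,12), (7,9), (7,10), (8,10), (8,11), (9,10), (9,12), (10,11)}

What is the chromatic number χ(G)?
Clique number ω(G) = 5 (lower bound: χ ≥ ω).
The clique on [3, 6, 8, 10, 11] has size 5, forcing χ ≥ 5, and the coloring below uses 5 colors, so χ(G) = 5.
A valid 5-coloring: color 1: [5, 10]; color 2: [3, 9]; color 3: [4, 6]; color 4: [7, 11, 12]; color 5: [8].

χ(G) = 5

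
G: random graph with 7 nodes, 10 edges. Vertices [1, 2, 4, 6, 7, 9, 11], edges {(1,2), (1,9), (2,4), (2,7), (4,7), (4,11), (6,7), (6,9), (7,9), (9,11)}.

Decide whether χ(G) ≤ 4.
Yes, G is 4-colorable

A valid 4-coloring: color 1: [1, 7, 11]; color 2: [2, 9]; color 3: [4, 6].
(χ(G) = 3 ≤ 4.)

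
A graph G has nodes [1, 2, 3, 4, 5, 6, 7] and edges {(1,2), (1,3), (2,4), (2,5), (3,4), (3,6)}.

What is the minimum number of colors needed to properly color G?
Clique number ω(G) = 2 (lower bound: χ ≥ ω).
The graph is bipartite (no odd cycle), so 2 colors suffice: χ(G) = 2.
A valid 2-coloring: color 1: [2, 3, 7]; color 2: [1, 4, 5, 6].

χ(G) = 2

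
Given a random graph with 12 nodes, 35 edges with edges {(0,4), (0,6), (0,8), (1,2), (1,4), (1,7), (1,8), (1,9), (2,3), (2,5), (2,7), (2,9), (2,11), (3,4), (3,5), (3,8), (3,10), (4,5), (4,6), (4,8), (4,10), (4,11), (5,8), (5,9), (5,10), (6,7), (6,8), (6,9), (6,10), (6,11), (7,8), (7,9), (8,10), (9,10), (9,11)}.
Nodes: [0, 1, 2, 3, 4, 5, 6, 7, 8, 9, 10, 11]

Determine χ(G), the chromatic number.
Clique number ω(G) = 5 (lower bound: χ ≥ ω).
The clique on [3, 4, 5, 8, 10] has size 5, forcing χ ≥ 5, and the coloring below uses 5 colors, so χ(G) = 5.
A valid 5-coloring: color 1: [8, 9]; color 2: [2, 4]; color 3: [1, 5, 6]; color 4: [0, 7, 10, 11]; color 5: [3].

χ(G) = 5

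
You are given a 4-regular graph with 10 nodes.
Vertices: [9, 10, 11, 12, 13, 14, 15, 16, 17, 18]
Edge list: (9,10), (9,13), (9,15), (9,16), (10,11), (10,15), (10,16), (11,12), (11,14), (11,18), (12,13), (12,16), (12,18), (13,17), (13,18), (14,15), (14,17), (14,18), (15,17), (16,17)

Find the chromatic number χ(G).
Clique number ω(G) = 3 (lower bound: χ ≥ ω).
The clique on [9, 10, 16] has size 3, forcing χ ≥ 3, and the coloring below uses 3 colors, so χ(G) = 3.
A valid 3-coloring: color 1: [10, 12, 14]; color 2: [11, 13, 15, 16]; color 3: [9, 17, 18].

χ(G) = 3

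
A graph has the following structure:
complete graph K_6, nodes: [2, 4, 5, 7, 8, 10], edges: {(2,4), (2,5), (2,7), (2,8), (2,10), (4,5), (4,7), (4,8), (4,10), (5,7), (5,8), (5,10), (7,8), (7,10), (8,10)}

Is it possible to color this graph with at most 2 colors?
The clique on vertices [2, 4, 5, 7, 8, 10] has size 6 > 2, so it alone needs 6 colors.

No, G is not 2-colorable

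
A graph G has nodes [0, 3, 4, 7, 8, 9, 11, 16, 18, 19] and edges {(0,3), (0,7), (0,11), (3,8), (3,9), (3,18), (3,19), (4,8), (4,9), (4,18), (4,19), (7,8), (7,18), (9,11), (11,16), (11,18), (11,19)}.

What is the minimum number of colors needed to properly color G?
χ(G) = 2

Clique number ω(G) = 2 (lower bound: χ ≥ ω).
The graph is bipartite (no odd cycle), so 2 colors suffice: χ(G) = 2.
A valid 2-coloring: color 1: [3, 4, 7, 11]; color 2: [0, 8, 9, 16, 18, 19].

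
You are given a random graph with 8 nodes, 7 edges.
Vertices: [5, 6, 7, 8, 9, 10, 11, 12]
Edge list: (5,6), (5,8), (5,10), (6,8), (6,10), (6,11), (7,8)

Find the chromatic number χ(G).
χ(G) = 3

Clique number ω(G) = 3 (lower bound: χ ≥ ω).
The clique on [5, 6, 8] has size 3, forcing χ ≥ 3, and the coloring below uses 3 colors, so χ(G) = 3.
A valid 3-coloring: color 1: [6, 7, 9, 12]; color 2: [8, 10, 11]; color 3: [5].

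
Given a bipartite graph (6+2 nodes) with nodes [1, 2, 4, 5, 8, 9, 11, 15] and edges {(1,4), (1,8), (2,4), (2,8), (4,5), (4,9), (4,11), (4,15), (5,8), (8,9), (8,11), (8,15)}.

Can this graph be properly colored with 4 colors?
A valid 4-coloring: color 1: [4, 8]; color 2: [1, 2, 5, 9, 11, 15].
(χ(G) = 2 ≤ 4.)

Yes, G is 4-colorable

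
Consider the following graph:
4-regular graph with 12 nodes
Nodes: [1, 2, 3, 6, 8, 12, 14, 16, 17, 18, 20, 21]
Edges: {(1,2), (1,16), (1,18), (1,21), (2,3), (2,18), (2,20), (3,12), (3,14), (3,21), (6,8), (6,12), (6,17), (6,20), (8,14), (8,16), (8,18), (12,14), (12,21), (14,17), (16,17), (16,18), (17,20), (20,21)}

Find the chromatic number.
Clique number ω(G) = 3 (lower bound: χ ≥ ω).
The clique on [1, 16, 18] has size 3, forcing χ ≥ 3, and the coloring below uses 3 colors, so χ(G) = 3.
A valid 3-coloring: color 1: [1, 8, 12, 17]; color 2: [2, 6, 14, 16, 21]; color 3: [3, 18, 20].

χ(G) = 3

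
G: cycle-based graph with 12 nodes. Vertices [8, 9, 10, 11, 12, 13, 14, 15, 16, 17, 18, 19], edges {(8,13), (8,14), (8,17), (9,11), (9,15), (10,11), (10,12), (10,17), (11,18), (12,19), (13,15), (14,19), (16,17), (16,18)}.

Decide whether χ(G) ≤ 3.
A valid 3-coloring: color 1: [8, 10, 15, 18, 19]; color 2: [11, 12, 13, 14, 17]; color 3: [9, 16].
(χ(G) = 3 ≤ 3.)

Yes, G is 3-colorable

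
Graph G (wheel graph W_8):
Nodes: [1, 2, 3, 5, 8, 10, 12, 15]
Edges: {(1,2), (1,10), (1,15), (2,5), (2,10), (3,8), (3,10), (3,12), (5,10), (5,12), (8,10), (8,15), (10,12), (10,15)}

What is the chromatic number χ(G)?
Clique number ω(G) = 3 (lower bound: χ ≥ ω).
Odd cycle [8, 15, 1, 2, 5, 12, 3] needs 3 colors (χ ≥ 3).
Vertex 10 is adjacent to every vertex of [1, 2, 3, 5, 8, 12, 15], which already need 3 colors among themselves, so 10 needs a new color (χ ≥ 4).
The coloring below uses 4 colors, so χ(G) = 4.
A valid 4-coloring: color 1: [10]; color 2: [1, 8, 12]; color 3: [2, 3, 15]; color 4: [5].

χ(G) = 4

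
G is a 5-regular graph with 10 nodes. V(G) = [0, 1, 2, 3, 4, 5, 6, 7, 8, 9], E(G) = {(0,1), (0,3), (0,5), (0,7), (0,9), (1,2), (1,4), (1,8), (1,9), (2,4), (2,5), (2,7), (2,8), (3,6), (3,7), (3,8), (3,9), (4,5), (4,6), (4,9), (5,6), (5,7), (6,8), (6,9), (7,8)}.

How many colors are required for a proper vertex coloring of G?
Clique number ω(G) = 3 (lower bound: χ ≥ ω).
Odd cycle [5, 7, 8, 1, 4] needs 3 colors (χ ≥ 3).
Vertex 2 is adjacent to every vertex of [1, 4, 5, 7, 8], which already need 3 colors among themselves, so 2 needs a new color (χ ≥ 4).
The coloring below uses 4 colors, so χ(G) = 4.
A valid 4-coloring: color 1: [1, 6, 7]; color 2: [0, 4, 8]; color 3: [2, 9]; color 4: [3, 5].

χ(G) = 4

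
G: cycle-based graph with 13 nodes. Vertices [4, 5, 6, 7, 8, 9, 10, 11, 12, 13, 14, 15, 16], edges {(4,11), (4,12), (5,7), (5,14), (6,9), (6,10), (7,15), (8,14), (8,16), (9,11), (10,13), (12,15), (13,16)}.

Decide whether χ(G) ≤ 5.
Yes, G is 5-colorable

A valid 5-coloring: color 1: [4, 5, 9, 10, 15, 16]; color 2: [6, 7, 11, 12, 13, 14]; color 3: [8].
(χ(G) = 3 ≤ 5.)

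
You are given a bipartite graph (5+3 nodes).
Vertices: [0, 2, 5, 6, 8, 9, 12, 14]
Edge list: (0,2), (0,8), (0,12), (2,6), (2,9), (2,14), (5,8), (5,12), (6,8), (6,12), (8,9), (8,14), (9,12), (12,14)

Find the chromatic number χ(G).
Clique number ω(G) = 2 (lower bound: χ ≥ ω).
The graph is bipartite (no odd cycle), so 2 colors suffice: χ(G) = 2.
A valid 2-coloring: color 1: [2, 8, 12]; color 2: [0, 5, 6, 9, 14].

χ(G) = 2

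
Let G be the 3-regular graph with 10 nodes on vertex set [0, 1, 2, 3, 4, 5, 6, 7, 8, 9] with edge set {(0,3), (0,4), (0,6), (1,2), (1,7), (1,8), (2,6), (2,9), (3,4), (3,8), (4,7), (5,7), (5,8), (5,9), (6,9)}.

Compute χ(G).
Clique number ω(G) = 3 (lower bound: χ ≥ ω).
The clique on [0, 3, 4] has size 3, forcing χ ≥ 3, and the coloring below uses 3 colors, so χ(G) = 3.
A valid 3-coloring: color 1: [0, 2, 7, 8]; color 2: [1, 3, 5, 6]; color 3: [4, 9].

χ(G) = 3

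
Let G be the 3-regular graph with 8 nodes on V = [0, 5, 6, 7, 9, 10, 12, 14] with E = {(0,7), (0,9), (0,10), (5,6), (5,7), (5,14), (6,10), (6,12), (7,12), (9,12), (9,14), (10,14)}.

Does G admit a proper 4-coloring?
A valid 4-coloring: color 1: [6, 7, 9]; color 2: [0, 12, 14]; color 3: [5, 10].
(χ(G) = 3 ≤ 4.)

Yes, G is 4-colorable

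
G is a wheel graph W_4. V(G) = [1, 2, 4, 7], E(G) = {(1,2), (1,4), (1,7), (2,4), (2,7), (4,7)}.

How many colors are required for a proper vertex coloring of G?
Clique number ω(G) = 4 (lower bound: χ ≥ ω).
The clique on [1, 2, 4, 7] has size 4, forcing χ ≥ 4, and the coloring below uses 4 colors, so χ(G) = 4.
A valid 4-coloring: color 1: [4]; color 2: [1]; color 3: [2]; color 4: [7].

χ(G) = 4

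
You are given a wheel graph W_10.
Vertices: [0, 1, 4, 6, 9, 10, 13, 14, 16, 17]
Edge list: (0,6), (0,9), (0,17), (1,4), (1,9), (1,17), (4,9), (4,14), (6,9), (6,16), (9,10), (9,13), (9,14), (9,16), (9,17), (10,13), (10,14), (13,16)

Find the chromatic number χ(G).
χ(G) = 4

Clique number ω(G) = 3 (lower bound: χ ≥ ω).
Odd cycle [1, 4, 14, 10, 13, 16, 6, 0, 17] needs 3 colors (χ ≥ 3).
Vertex 9 is adjacent to every vertex of [0, 1, 4, 6, 10, 13, 14, 16, 17], which already need 3 colors among themselves, so 9 needs a new color (χ ≥ 4).
The coloring below uses 4 colors, so χ(G) = 4.
A valid 4-coloring: color 1: [9]; color 2: [0, 1, 13, 14]; color 3: [4, 10, 16, 17]; color 4: [6].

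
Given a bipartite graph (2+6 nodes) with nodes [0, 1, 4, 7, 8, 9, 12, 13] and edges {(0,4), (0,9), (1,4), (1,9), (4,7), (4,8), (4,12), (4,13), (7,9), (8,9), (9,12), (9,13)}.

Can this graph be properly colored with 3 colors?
A valid 3-coloring: color 1: [4, 9]; color 2: [0, 1, 7, 8, 12, 13].
(χ(G) = 2 ≤ 3.)

Yes, G is 3-colorable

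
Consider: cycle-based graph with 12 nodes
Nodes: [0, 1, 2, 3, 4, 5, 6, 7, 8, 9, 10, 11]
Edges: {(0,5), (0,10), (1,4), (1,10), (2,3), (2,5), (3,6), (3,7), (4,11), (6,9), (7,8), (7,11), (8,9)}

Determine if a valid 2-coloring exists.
Odd cycle [8, 9, 6, 3, 7] needs 3 colors (χ ≥ 3).
Hence χ(G) ≥ 3 > 2, so no proper 2-coloring exists.

No, G is not 2-colorable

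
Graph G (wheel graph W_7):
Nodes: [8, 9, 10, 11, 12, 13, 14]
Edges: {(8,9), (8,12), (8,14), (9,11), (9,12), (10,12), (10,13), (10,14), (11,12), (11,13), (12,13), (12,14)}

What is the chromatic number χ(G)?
χ(G) = 3

Clique number ω(G) = 3 (lower bound: χ ≥ ω).
The clique on [8, 9, 12] has size 3, forcing χ ≥ 3, and the coloring below uses 3 colors, so χ(G) = 3.
A valid 3-coloring: color 1: [12]; color 2: [8, 10, 11]; color 3: [9, 13, 14].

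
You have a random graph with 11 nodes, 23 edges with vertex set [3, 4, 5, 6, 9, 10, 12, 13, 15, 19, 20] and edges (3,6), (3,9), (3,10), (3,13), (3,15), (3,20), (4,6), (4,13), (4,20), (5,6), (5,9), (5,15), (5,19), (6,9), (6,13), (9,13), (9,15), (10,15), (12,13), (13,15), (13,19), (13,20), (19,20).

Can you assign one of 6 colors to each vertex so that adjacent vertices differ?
Yes, G is 6-colorable

A valid 6-coloring: color 1: [5, 10, 13]; color 2: [3, 4, 12, 19]; color 3: [6, 15, 20]; color 4: [9].
(χ(G) = 4 ≤ 6.)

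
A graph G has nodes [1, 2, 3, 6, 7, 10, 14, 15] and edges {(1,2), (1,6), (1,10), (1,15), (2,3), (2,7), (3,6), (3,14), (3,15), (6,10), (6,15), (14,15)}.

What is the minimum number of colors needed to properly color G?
Clique number ω(G) = 3 (lower bound: χ ≥ ω).
The clique on [1, 6, 10] has size 3, forcing χ ≥ 3, and the coloring below uses 3 colors, so χ(G) = 3.
A valid 3-coloring: color 1: [1, 3, 7]; color 2: [2, 6, 14]; color 3: [10, 15].

χ(G) = 3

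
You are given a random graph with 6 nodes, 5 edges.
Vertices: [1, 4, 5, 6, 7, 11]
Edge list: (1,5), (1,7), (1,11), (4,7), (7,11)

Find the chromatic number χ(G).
Clique number ω(G) = 3 (lower bound: χ ≥ ω).
The clique on [1, 7, 11] has size 3, forcing χ ≥ 3, and the coloring below uses 3 colors, so χ(G) = 3.
A valid 3-coloring: color 1: [1, 4, 6]; color 2: [5, 7]; color 3: [11].

χ(G) = 3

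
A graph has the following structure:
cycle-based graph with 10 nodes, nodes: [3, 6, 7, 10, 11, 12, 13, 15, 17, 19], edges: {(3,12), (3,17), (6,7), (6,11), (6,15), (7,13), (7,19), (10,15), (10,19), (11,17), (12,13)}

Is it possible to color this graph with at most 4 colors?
Yes, G is 4-colorable

A valid 4-coloring: color 1: [6, 10, 12, 17]; color 2: [3, 7, 11, 15]; color 3: [13, 19].
(χ(G) = 3 ≤ 4.)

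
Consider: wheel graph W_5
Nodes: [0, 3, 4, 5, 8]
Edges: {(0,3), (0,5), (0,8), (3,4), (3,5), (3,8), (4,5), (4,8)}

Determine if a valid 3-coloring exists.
Yes, G is 3-colorable

A valid 3-coloring: color 1: [3]; color 2: [5, 8]; color 3: [0, 4].
(χ(G) = 3 ≤ 3.)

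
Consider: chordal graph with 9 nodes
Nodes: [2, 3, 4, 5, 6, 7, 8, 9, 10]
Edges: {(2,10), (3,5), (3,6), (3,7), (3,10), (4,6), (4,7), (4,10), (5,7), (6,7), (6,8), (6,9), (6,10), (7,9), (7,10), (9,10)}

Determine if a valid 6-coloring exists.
A valid 6-coloring: color 1: [2, 5, 6]; color 2: [8, 10]; color 3: [7]; color 4: [3, 4, 9].
(χ(G) = 4 ≤ 6.)

Yes, G is 6-colorable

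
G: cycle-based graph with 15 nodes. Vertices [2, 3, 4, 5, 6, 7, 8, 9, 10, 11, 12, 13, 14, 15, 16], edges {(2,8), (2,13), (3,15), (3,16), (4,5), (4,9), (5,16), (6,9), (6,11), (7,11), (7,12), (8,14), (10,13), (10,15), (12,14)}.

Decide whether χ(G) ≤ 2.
No, G is not 2-colorable

Odd cycle [5, 4, 9, 6, 11, 7, 12, 14, 8, 2, 13, 10, 15, 3, 16] needs 3 colors (χ ≥ 3).
Hence χ(G) ≥ 3 > 2, so no proper 2-coloring exists.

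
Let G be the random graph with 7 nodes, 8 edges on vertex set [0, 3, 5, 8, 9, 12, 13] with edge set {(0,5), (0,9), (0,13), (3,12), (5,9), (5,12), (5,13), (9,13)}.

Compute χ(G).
Clique number ω(G) = 4 (lower bound: χ ≥ ω).
The clique on [0, 5, 9, 13] has size 4, forcing χ ≥ 4, and the coloring below uses 4 colors, so χ(G) = 4.
A valid 4-coloring: color 1: [3, 5, 8]; color 2: [9, 12]; color 3: [0]; color 4: [13].

χ(G) = 4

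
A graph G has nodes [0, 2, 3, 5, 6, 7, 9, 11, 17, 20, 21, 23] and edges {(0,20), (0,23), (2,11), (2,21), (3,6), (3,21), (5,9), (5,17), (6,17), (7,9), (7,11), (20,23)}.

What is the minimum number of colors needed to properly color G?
χ(G) = 3

Clique number ω(G) = 3 (lower bound: χ ≥ ω).
The clique on [0, 20, 23] has size 3, forcing χ ≥ 3, and the coloring below uses 3 colors, so χ(G) = 3.
A valid 3-coloring: color 1: [0, 3, 9, 11, 17]; color 2: [2, 5, 6, 7, 23]; color 3: [20, 21].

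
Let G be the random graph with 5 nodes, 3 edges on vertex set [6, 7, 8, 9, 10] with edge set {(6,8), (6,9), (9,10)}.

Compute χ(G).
χ(G) = 2

Clique number ω(G) = 2 (lower bound: χ ≥ ω).
The graph is bipartite (no odd cycle), so 2 colors suffice: χ(G) = 2.
A valid 2-coloring: color 1: [7, 8, 9]; color 2: [6, 10].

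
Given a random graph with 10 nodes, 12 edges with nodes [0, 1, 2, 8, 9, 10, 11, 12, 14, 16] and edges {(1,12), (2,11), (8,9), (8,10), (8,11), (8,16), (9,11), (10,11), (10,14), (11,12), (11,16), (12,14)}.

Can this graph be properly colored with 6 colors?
Yes, G is 6-colorable

A valid 6-coloring: color 1: [0, 1, 11, 14]; color 2: [2, 8, 12]; color 3: [9, 10, 16].
(χ(G) = 3 ≤ 6.)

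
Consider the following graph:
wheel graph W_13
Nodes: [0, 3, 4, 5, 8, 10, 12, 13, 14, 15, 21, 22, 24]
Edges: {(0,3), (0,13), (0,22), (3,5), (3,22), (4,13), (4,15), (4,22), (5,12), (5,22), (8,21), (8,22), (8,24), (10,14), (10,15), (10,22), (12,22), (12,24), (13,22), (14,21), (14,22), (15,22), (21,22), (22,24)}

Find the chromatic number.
Clique number ω(G) = 3 (lower bound: χ ≥ ω).
The clique on [0, 3, 22] has size 3, forcing χ ≥ 3, and the coloring below uses 3 colors, so χ(G) = 3.
A valid 3-coloring: color 1: [22]; color 2: [0, 4, 5, 10, 21, 24]; color 3: [3, 8, 12, 13, 14, 15].

χ(G) = 3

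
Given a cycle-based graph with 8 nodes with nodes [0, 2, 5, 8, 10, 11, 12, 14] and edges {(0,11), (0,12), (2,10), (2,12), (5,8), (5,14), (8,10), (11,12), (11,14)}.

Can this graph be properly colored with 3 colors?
A valid 3-coloring: color 1: [5, 10, 11]; color 2: [8, 12, 14]; color 3: [0, 2].
(χ(G) = 3 ≤ 3.)

Yes, G is 3-colorable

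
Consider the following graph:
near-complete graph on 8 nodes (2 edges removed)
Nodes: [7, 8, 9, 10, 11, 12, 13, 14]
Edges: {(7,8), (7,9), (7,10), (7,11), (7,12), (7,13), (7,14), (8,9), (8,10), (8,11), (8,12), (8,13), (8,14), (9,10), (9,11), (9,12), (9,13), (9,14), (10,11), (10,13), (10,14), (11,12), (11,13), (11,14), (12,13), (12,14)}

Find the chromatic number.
χ(G) = 6

Clique number ω(G) = 6 (lower bound: χ ≥ ω).
The clique on [7, 8, 9, 10, 11, 13] has size 6, forcing χ ≥ 6, and the coloring below uses 6 colors, so χ(G) = 6.
A valid 6-coloring: color 1: [8]; color 2: [11]; color 3: [7]; color 4: [9]; color 5: [13, 14]; color 6: [10, 12].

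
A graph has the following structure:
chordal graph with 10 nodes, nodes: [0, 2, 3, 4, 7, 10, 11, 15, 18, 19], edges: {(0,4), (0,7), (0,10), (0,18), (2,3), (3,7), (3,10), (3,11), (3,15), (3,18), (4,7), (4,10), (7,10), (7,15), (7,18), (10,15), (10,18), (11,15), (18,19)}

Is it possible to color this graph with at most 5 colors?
Yes, G is 5-colorable

A valid 5-coloring: color 1: [0, 3, 19]; color 2: [2, 10, 11]; color 3: [7]; color 4: [4, 15, 18].
(χ(G) = 4 ≤ 5.)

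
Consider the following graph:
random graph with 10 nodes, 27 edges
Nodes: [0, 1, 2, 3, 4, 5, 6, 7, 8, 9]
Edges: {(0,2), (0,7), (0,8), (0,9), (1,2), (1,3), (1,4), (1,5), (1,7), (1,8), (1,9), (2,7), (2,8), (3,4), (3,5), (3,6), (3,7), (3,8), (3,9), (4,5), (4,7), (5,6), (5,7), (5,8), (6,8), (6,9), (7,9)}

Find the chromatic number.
χ(G) = 5

Clique number ω(G) = 5 (lower bound: χ ≥ ω).
The clique on [1, 3, 4, 5, 7] has size 5, forcing χ ≥ 5, and the coloring below uses 5 colors, so χ(G) = 5.
A valid 5-coloring: color 1: [0, 1, 6]; color 2: [7, 8]; color 3: [2, 3]; color 4: [5, 9]; color 5: [4].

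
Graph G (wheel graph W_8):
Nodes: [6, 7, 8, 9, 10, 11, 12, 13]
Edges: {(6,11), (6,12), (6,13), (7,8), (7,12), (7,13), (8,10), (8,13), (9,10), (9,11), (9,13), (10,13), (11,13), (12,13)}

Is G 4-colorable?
Yes, G is 4-colorable

A valid 4-coloring: color 1: [13]; color 2: [8, 11, 12]; color 3: [6, 7, 9]; color 4: [10].
(χ(G) = 4 ≤ 4.)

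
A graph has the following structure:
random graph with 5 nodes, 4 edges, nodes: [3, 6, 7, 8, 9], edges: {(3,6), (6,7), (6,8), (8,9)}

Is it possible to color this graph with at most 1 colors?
No, G is not 1-colorable

Edge (8,9) forces its endpoints to differ, so 1 color is not enough.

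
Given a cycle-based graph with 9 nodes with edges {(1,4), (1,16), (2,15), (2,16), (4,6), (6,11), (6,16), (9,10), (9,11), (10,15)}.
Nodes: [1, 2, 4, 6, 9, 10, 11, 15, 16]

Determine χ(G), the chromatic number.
Clique number ω(G) = 2 (lower bound: χ ≥ ω).
Odd cycle [9, 10, 15, 2, 16, 6, 11] needs 3 colors (χ ≥ 3).
The coloring below uses 3 colors, so χ(G) = 3.
A valid 3-coloring: color 1: [1, 6, 9, 15]; color 2: [4, 10, 11, 16]; color 3: [2].

χ(G) = 3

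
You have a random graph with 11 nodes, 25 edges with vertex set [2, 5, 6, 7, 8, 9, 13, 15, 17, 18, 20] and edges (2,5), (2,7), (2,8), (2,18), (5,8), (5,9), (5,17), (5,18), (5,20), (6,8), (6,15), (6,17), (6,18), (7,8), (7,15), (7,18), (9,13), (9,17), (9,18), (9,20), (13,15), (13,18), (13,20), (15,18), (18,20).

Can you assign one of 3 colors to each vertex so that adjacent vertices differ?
The clique on vertices [5, 9, 18, 20] has size 4 > 3, so it alone needs 4 colors.

No, G is not 3-colorable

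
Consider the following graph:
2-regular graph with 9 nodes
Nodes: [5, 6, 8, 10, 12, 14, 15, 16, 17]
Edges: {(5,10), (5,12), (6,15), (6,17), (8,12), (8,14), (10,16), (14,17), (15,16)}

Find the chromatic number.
χ(G) = 3

Clique number ω(G) = 2 (lower bound: χ ≥ ω).
Odd cycle [6, 15, 16, 10, 5, 12, 8, 14, 17] needs 3 colors (χ ≥ 3).
The coloring below uses 3 colors, so χ(G) = 3.
A valid 3-coloring: color 1: [6, 10, 12, 14]; color 2: [5, 8, 16, 17]; color 3: [15].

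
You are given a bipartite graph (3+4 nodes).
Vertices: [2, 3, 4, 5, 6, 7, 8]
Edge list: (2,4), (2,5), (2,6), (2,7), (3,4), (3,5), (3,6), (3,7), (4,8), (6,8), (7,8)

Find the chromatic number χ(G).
χ(G) = 2

Clique number ω(G) = 2 (lower bound: χ ≥ ω).
The graph is bipartite (no odd cycle), so 2 colors suffice: χ(G) = 2.
A valid 2-coloring: color 1: [2, 3, 8]; color 2: [4, 5, 6, 7].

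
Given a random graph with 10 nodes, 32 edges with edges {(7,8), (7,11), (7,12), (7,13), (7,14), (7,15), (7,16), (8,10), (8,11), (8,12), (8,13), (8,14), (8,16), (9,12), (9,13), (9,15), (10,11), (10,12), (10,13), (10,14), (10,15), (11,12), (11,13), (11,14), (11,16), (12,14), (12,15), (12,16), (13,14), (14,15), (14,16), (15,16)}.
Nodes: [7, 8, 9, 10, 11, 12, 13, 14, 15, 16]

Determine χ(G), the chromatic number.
χ(G) = 6

Clique number ω(G) = 6 (lower bound: χ ≥ ω).
The clique on [7, 8, 11, 12, 14, 16] has size 6, forcing χ ≥ 6, and the coloring below uses 6 colors, so χ(G) = 6.
A valid 6-coloring: color 1: [9, 14]; color 2: [12, 13]; color 3: [8, 15]; color 4: [7, 10]; color 5: [11]; color 6: [16].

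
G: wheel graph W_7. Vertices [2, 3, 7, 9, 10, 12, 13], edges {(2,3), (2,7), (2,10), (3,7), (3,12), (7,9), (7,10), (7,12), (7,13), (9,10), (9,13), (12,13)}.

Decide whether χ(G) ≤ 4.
A valid 4-coloring: color 1: [7]; color 2: [3, 10, 13]; color 3: [2, 9, 12].
(χ(G) = 3 ≤ 4.)

Yes, G is 4-colorable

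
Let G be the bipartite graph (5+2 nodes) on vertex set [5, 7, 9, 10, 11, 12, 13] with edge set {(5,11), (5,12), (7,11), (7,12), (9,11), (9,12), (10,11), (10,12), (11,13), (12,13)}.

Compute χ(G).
Clique number ω(G) = 2 (lower bound: χ ≥ ω).
The graph is bipartite (no odd cycle), so 2 colors suffice: χ(G) = 2.
A valid 2-coloring: color 1: [11, 12]; color 2: [5, 7, 9, 10, 13].

χ(G) = 2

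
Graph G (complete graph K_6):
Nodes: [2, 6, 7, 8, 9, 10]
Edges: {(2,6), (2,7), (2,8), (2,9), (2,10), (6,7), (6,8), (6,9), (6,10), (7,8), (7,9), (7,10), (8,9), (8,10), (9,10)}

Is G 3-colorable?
The clique on vertices [2, 6, 7, 8, 9, 10] has size 6 > 3, so it alone needs 6 colors.

No, G is not 3-colorable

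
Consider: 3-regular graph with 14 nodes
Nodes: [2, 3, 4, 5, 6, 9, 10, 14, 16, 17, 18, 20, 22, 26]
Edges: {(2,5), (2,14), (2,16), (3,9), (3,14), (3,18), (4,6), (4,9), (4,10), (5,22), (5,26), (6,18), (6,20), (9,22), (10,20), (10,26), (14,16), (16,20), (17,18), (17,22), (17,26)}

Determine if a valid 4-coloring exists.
A valid 4-coloring: color 1: [5, 6, 9, 10, 14, 17]; color 2: [3, 4, 16, 22, 26]; color 3: [2, 18, 20].
(χ(G) = 3 ≤ 4.)

Yes, G is 4-colorable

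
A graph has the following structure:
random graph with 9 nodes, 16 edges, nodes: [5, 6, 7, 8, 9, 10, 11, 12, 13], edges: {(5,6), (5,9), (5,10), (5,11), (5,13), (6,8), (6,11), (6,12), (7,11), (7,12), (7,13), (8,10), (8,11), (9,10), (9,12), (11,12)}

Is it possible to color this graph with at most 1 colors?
No, G is not 1-colorable

The clique on vertices [6, 8, 11] has size 3 > 1, so it alone needs 3 colors.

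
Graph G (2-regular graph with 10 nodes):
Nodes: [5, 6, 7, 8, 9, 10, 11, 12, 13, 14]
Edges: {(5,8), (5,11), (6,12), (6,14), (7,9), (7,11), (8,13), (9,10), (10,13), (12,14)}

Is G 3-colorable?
A valid 3-coloring: color 1: [5, 6, 7, 10]; color 2: [8, 9, 11, 12]; color 3: [13, 14].
(χ(G) = 3 ≤ 3.)

Yes, G is 3-colorable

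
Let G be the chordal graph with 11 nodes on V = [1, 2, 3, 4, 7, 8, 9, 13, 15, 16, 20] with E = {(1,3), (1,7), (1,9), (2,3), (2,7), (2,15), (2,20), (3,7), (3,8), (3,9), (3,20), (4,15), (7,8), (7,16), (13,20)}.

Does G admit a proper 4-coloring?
Yes, G is 4-colorable

A valid 4-coloring: color 1: [3, 13, 15, 16]; color 2: [4, 7, 9, 20]; color 3: [1, 2, 8].
(χ(G) = 3 ≤ 4.)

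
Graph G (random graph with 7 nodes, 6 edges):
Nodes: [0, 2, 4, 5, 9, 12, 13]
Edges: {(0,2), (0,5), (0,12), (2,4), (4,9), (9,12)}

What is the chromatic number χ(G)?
χ(G) = 3

Clique number ω(G) = 2 (lower bound: χ ≥ ω).
Odd cycle [0, 12, 9, 4, 2] needs 3 colors (χ ≥ 3).
The coloring below uses 3 colors, so χ(G) = 3.
A valid 3-coloring: color 1: [0, 4, 13]; color 2: [2, 5, 12]; color 3: [9].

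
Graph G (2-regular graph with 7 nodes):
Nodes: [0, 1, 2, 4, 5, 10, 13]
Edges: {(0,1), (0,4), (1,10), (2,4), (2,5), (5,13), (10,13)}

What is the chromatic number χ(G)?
Clique number ω(G) = 2 (lower bound: χ ≥ ω).
Odd cycle [4, 0, 1, 10, 13, 5, 2] needs 3 colors (χ ≥ 3).
The coloring below uses 3 colors, so χ(G) = 3.
A valid 3-coloring: color 1: [0, 5, 10]; color 2: [1, 4, 13]; color 3: [2].

χ(G) = 3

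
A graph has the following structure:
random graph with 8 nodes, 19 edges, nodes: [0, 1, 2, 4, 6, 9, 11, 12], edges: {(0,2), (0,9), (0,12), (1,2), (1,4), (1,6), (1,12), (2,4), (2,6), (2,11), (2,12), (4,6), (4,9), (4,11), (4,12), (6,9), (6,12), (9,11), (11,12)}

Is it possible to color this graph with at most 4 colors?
The clique on vertices [1, 2, 4, 6, 12] has size 5 > 4, so it alone needs 5 colors.

No, G is not 4-colorable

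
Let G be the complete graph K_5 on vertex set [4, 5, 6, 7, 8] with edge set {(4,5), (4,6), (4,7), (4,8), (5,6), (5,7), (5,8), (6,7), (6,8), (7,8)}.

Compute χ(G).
χ(G) = 5

Clique number ω(G) = 5 (lower bound: χ ≥ ω).
The clique on [4, 5, 6, 7, 8] has size 5, forcing χ ≥ 5, and the coloring below uses 5 colors, so χ(G) = 5.
A valid 5-coloring: color 1: [6]; color 2: [5]; color 3: [4]; color 4: [7]; color 5: [8].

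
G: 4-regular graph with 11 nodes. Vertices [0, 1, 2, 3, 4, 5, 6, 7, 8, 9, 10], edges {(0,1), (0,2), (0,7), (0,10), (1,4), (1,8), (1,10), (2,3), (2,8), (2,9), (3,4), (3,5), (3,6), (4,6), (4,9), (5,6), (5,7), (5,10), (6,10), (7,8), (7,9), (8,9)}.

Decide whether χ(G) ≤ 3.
A valid 3-coloring: color 1: [1, 2, 6, 7]; color 2: [0, 4, 5, 8]; color 3: [3, 9, 10].
(χ(G) = 3 ≤ 3.)

Yes, G is 3-colorable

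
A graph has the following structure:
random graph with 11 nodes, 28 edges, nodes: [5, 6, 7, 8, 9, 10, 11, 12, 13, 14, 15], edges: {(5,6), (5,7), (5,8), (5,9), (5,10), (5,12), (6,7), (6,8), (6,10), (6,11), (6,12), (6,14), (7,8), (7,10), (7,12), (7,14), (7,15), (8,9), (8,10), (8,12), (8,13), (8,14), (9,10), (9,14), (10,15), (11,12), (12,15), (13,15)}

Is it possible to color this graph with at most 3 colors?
No, G is not 3-colorable

The clique on vertices [5, 6, 7, 8, 10] has size 5 > 3, so it alone needs 5 colors.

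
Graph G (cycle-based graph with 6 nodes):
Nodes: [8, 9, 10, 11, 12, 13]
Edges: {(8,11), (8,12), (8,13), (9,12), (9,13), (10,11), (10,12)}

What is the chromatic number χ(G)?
Clique number ω(G) = 2 (lower bound: χ ≥ ω).
The graph is bipartite (no odd cycle), so 2 colors suffice: χ(G) = 2.
A valid 2-coloring: color 1: [11, 12, 13]; color 2: [8, 9, 10].

χ(G) = 2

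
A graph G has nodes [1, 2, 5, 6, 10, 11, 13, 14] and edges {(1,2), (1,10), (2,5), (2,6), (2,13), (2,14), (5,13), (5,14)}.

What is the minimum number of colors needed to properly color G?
Clique number ω(G) = 3 (lower bound: χ ≥ ω).
The clique on [2, 5, 13] has size 3, forcing χ ≥ 3, and the coloring below uses 3 colors, so χ(G) = 3.
A valid 3-coloring: color 1: [2, 10, 11]; color 2: [1, 5, 6]; color 3: [13, 14].

χ(G) = 3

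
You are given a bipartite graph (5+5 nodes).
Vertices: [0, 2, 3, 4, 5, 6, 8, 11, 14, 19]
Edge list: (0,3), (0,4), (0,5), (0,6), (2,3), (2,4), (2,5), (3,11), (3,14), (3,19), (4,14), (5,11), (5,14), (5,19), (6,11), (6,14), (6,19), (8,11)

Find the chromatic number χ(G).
Clique number ω(G) = 2 (lower bound: χ ≥ ω).
The graph is bipartite (no odd cycle), so 2 colors suffice: χ(G) = 2.
A valid 2-coloring: color 1: [3, 4, 5, 6, 8]; color 2: [0, 2, 11, 14, 19].

χ(G) = 2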